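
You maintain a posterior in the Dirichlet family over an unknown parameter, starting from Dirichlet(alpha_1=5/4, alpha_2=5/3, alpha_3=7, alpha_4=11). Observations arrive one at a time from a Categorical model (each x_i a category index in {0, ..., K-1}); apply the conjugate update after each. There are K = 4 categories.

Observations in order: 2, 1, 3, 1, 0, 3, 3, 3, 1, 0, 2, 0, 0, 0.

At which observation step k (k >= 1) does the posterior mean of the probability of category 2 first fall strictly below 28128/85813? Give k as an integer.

k = 4

obs 1: x=2 → posterior Dirichlet(5/4, 5/3, 8, 11)
obs 2: x=1 → posterior Dirichlet(5/4, 8/3, 8, 11)
obs 3: x=3 → posterior Dirichlet(5/4, 8/3, 8, 12)
obs 4: x=1 → posterior Dirichlet(5/4, 11/3, 8, 12)
obs 5: x=0 → posterior Dirichlet(9/4, 11/3, 8, 12)
obs 6: x=3 → posterior Dirichlet(9/4, 11/3, 8, 13)
obs 7: x=3 → posterior Dirichlet(9/4, 11/3, 8, 14)
obs 8: x=3 → posterior Dirichlet(9/4, 11/3, 8, 15)
obs 9: x=1 → posterior Dirichlet(9/4, 14/3, 8, 15)
obs 10: x=0 → posterior Dirichlet(13/4, 14/3, 8, 15)
obs 11: x=2 → posterior Dirichlet(13/4, 14/3, 9, 15)
obs 12: x=0 → posterior Dirichlet(17/4, 14/3, 9, 15)
obs 13: x=0 → posterior Dirichlet(21/4, 14/3, 9, 15)
obs 14: x=0 → posterior Dirichlet(25/4, 14/3, 9, 15)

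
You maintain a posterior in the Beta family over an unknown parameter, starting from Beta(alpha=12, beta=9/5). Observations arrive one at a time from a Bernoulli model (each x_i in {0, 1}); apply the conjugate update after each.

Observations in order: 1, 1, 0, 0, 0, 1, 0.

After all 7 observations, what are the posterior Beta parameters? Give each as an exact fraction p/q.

alpha=15, beta=29/5

obs 1: x=1 → posterior Beta(13, 9/5)
obs 2: x=1 → posterior Beta(14, 9/5)
obs 3: x=0 → posterior Beta(14, 14/5)
obs 4: x=0 → posterior Beta(14, 19/5)
obs 5: x=0 → posterior Beta(14, 24/5)
obs 6: x=1 → posterior Beta(15, 24/5)
obs 7: x=0 → posterior Beta(15, 29/5)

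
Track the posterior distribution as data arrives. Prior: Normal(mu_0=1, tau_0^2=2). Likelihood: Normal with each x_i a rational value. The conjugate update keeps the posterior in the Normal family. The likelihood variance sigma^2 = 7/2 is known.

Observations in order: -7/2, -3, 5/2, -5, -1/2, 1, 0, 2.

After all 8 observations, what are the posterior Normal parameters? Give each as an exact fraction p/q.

obs 1: x=-7/2 → posterior Normal(-7/11, 14/11)
obs 2: x=-3 → posterior Normal(-19/15, 14/15)
obs 3: x=5/2 → posterior Normal(-9/19, 14/19)
obs 4: x=-5 → posterior Normal(-29/23, 14/23)
obs 5: x=-1/2 → posterior Normal(-31/27, 14/27)
obs 6: x=1 → posterior Normal(-27/31, 14/31)
obs 7: x=0 → posterior Normal(-27/35, 2/5)
obs 8: x=2 → posterior Normal(-19/39, 14/39)

mu_0=-19/39, tau_0^2=14/39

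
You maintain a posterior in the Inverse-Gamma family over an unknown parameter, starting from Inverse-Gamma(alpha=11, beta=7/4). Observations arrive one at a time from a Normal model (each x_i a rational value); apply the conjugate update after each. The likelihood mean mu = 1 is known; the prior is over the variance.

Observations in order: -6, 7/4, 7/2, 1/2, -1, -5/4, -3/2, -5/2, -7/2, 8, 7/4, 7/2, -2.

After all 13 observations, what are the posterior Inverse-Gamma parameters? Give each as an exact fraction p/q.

alpha=35/2, beta=2755/32

obs 1: x=-6 → posterior Inverse-Gamma(23/2, 105/4)
obs 2: x=7/4 → posterior Inverse-Gamma(12, 849/32)
obs 3: x=7/2 → posterior Inverse-Gamma(25/2, 949/32)
obs 4: x=1/2 → posterior Inverse-Gamma(13, 953/32)
obs 5: x=-1 → posterior Inverse-Gamma(27/2, 1017/32)
obs 6: x=-5/4 → posterior Inverse-Gamma(14, 549/16)
obs 7: x=-3/2 → posterior Inverse-Gamma(29/2, 599/16)
obs 8: x=-5/2 → posterior Inverse-Gamma(15, 697/16)
obs 9: x=-7/2 → posterior Inverse-Gamma(31/2, 859/16)
obs 10: x=8 → posterior Inverse-Gamma(16, 1251/16)
obs 11: x=7/4 → posterior Inverse-Gamma(33/2, 2511/32)
obs 12: x=7/2 → posterior Inverse-Gamma(17, 2611/32)
obs 13: x=-2 → posterior Inverse-Gamma(35/2, 2755/32)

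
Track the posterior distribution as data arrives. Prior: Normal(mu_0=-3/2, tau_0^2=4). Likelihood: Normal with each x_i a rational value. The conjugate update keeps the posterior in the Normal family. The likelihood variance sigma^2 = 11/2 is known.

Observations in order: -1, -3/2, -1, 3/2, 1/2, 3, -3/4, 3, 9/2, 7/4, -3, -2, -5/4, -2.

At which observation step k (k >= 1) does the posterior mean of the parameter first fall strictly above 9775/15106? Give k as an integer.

k = 10

obs 1: x=-1 → posterior Normal(-49/38, 44/19)
obs 2: x=-3/2 → posterior Normal(-73/54, 44/27)
obs 3: x=-1 → posterior Normal(-89/70, 44/35)
obs 4: x=3/2 → posterior Normal(-65/86, 44/43)
obs 5: x=1/2 → posterior Normal(-19/34, 44/51)
obs 6: x=3 → posterior Normal(-9/118, 44/59)
obs 7: x=-3/4 → posterior Normal(-21/134, 44/67)
obs 8: x=3 → posterior Normal(9/50, 44/75)
obs 9: x=9/2 → posterior Normal(99/166, 44/83)
obs 10: x=7/4 → posterior Normal(127/182, 44/91)
obs 11: x=-3 → posterior Normal(79/198, 4/9)
obs 12: x=-2 → posterior Normal(47/214, 44/107)
obs 13: x=-5/4 → posterior Normal(27/230, 44/115)
obs 14: x=-2 → posterior Normal(-5/246, 44/123)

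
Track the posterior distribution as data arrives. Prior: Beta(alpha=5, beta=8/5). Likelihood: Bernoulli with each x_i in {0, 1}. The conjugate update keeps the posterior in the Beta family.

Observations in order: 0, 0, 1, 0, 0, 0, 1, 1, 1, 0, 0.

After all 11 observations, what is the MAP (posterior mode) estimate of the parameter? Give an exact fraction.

20/39

obs 1: x=0 → posterior Beta(5, 13/5)
obs 2: x=0 → posterior Beta(5, 18/5)
obs 3: x=1 → posterior Beta(6, 18/5)
obs 4: x=0 → posterior Beta(6, 23/5)
obs 5: x=0 → posterior Beta(6, 28/5)
obs 6: x=0 → posterior Beta(6, 33/5)
obs 7: x=1 → posterior Beta(7, 33/5)
obs 8: x=1 → posterior Beta(8, 33/5)
obs 9: x=1 → posterior Beta(9, 33/5)
obs 10: x=0 → posterior Beta(9, 38/5)
obs 11: x=0 → posterior Beta(9, 43/5)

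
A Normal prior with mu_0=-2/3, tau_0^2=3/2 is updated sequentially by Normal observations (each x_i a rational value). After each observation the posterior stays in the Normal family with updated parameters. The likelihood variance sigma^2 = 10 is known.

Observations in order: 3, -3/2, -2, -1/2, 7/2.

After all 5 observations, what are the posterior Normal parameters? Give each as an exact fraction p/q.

obs 1: x=3 → posterior Normal(-13/69, 30/23)
obs 2: x=-3/2 → posterior Normal(-53/156, 15/13)
obs 3: x=-2 → posterior Normal(-89/174, 30/29)
obs 4: x=-1/2 → posterior Normal(-49/96, 15/16)
obs 5: x=7/2 → posterior Normal(-1/6, 6/7)

mu_0=-1/6, tau_0^2=6/7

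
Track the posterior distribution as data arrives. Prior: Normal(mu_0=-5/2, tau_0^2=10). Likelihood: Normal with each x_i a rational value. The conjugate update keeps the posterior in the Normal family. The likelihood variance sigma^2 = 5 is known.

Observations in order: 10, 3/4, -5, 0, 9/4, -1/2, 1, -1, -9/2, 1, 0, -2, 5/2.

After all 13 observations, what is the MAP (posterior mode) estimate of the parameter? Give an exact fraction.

13/54

obs 1: x=10 → posterior Normal(35/6, 10/3)
obs 2: x=3/4 → posterior Normal(19/5, 2)
obs 3: x=-5 → posterior Normal(9/7, 10/7)
obs 4: x=0 → posterior Normal(1, 10/9)
obs 5: x=9/4 → posterior Normal(27/22, 10/11)
obs 6: x=-1/2 → posterior Normal(25/26, 10/13)
obs 7: x=1 → posterior Normal(29/30, 2/3)
obs 8: x=-1 → posterior Normal(25/34, 10/17)
obs 9: x=-9/2 → posterior Normal(7/38, 10/19)
obs 10: x=1 → posterior Normal(11/42, 10/21)
obs 11: x=0 → posterior Normal(11/46, 10/23)
obs 12: x=-2 → posterior Normal(3/50, 2/5)
obs 13: x=5/2 → posterior Normal(13/54, 10/27)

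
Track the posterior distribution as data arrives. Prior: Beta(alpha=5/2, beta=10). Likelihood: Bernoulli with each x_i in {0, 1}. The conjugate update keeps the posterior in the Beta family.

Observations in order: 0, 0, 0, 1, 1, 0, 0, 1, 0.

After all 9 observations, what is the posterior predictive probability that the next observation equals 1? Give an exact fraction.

11/43

obs 1: x=0 → posterior Beta(5/2, 11)
obs 2: x=0 → posterior Beta(5/2, 12)
obs 3: x=0 → posterior Beta(5/2, 13)
obs 4: x=1 → posterior Beta(7/2, 13)
obs 5: x=1 → posterior Beta(9/2, 13)
obs 6: x=0 → posterior Beta(9/2, 14)
obs 7: x=0 → posterior Beta(9/2, 15)
obs 8: x=1 → posterior Beta(11/2, 15)
obs 9: x=0 → posterior Beta(11/2, 16)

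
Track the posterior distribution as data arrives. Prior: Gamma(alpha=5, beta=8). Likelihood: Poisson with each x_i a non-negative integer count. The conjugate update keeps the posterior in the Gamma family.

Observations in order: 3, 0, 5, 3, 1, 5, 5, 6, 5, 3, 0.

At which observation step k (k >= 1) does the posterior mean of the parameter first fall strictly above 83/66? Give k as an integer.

obs 1: x=3 → posterior Gamma(8, 9)
obs 2: x=0 → posterior Gamma(8, 10)
obs 3: x=5 → posterior Gamma(13, 11)
obs 4: x=3 → posterior Gamma(16, 12)
obs 5: x=1 → posterior Gamma(17, 13)
obs 6: x=5 → posterior Gamma(22, 14)
obs 7: x=5 → posterior Gamma(27, 15)
obs 8: x=6 → posterior Gamma(33, 16)
obs 9: x=5 → posterior Gamma(38, 17)
obs 10: x=3 → posterior Gamma(41, 18)
obs 11: x=0 → posterior Gamma(41, 19)

k = 4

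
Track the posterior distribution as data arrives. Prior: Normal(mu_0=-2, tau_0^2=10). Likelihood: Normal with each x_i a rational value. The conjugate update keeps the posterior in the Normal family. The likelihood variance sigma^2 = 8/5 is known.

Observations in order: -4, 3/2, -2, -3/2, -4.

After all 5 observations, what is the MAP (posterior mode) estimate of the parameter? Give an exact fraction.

-2

obs 1: x=-4 → posterior Normal(-108/29, 40/29)
obs 2: x=3/2 → posterior Normal(-47/36, 20/27)
obs 3: x=-2 → posterior Normal(-241/158, 40/79)
obs 4: x=-3/2 → posterior Normal(-79/52, 5/13)
obs 5: x=-4 → posterior Normal(-2, 40/129)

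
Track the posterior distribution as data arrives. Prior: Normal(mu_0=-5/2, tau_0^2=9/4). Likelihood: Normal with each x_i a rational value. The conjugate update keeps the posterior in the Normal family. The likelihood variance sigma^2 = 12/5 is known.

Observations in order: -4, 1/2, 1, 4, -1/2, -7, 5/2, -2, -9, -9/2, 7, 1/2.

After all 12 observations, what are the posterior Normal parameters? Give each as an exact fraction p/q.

obs 1: x=-4 → posterior Normal(-100/31, 36/31)
obs 2: x=1/2 → posterior Normal(-185/92, 18/23)
obs 3: x=1 → posterior Normal(-155/122, 36/61)
obs 4: x=4 → posterior Normal(-35/152, 9/19)
obs 5: x=-1/2 → posterior Normal(-25/91, 36/91)
obs 6: x=-7 → posterior Normal(-65/53, 18/53)
obs 7: x=5/2 → posterior Normal(-185/242, 36/121)
obs 8: x=-2 → posterior Normal(-245/272, 9/34)
obs 9: x=-9 → posterior Normal(-515/302, 36/151)
obs 10: x=-9/2 → posterior Normal(-325/166, 18/83)
obs 11: x=7 → posterior Normal(-220/181, 36/181)
obs 12: x=1/2 → posterior Normal(-425/392, 9/49)

mu_0=-425/392, tau_0^2=9/49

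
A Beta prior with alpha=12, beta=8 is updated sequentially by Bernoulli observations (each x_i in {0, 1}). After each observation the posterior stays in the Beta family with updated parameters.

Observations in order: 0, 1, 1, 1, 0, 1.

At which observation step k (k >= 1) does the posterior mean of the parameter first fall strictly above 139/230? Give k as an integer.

k = 3

obs 1: x=0 → posterior Beta(12, 9)
obs 2: x=1 → posterior Beta(13, 9)
obs 3: x=1 → posterior Beta(14, 9)
obs 4: x=1 → posterior Beta(15, 9)
obs 5: x=0 → posterior Beta(15, 10)
obs 6: x=1 → posterior Beta(16, 10)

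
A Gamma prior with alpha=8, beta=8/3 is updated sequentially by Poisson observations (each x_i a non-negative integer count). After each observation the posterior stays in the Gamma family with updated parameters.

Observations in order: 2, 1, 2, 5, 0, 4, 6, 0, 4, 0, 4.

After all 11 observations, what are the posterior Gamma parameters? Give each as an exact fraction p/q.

alpha=36, beta=41/3

obs 1: x=2 → posterior Gamma(10, 11/3)
obs 2: x=1 → posterior Gamma(11, 14/3)
obs 3: x=2 → posterior Gamma(13, 17/3)
obs 4: x=5 → posterior Gamma(18, 20/3)
obs 5: x=0 → posterior Gamma(18, 23/3)
obs 6: x=4 → posterior Gamma(22, 26/3)
obs 7: x=6 → posterior Gamma(28, 29/3)
obs 8: x=0 → posterior Gamma(28, 32/3)
obs 9: x=4 → posterior Gamma(32, 35/3)
obs 10: x=0 → posterior Gamma(32, 38/3)
obs 11: x=4 → posterior Gamma(36, 41/3)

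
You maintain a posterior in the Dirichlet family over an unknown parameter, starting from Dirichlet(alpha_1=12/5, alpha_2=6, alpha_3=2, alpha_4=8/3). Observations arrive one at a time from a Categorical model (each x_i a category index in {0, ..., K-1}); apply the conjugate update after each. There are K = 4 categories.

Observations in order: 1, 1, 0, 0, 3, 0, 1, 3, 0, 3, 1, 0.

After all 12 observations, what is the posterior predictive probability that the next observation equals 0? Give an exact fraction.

111/376

obs 1: x=1 → posterior Dirichlet(12/5, 7, 2, 8/3)
obs 2: x=1 → posterior Dirichlet(12/5, 8, 2, 8/3)
obs 3: x=0 → posterior Dirichlet(17/5, 8, 2, 8/3)
obs 4: x=0 → posterior Dirichlet(22/5, 8, 2, 8/3)
obs 5: x=3 → posterior Dirichlet(22/5, 8, 2, 11/3)
obs 6: x=0 → posterior Dirichlet(27/5, 8, 2, 11/3)
obs 7: x=1 → posterior Dirichlet(27/5, 9, 2, 11/3)
obs 8: x=3 → posterior Dirichlet(27/5, 9, 2, 14/3)
obs 9: x=0 → posterior Dirichlet(32/5, 9, 2, 14/3)
obs 10: x=3 → posterior Dirichlet(32/5, 9, 2, 17/3)
obs 11: x=1 → posterior Dirichlet(32/5, 10, 2, 17/3)
obs 12: x=0 → posterior Dirichlet(37/5, 10, 2, 17/3)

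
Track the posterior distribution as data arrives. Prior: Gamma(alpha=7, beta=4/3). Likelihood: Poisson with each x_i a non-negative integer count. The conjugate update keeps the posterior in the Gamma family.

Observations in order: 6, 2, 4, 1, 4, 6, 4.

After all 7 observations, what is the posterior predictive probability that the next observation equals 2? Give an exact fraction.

obs 1: x=6 → posterior Gamma(13, 7/3)
obs 2: x=2 → posterior Gamma(15, 10/3)
obs 3: x=4 → posterior Gamma(19, 13/3)
obs 4: x=1 → posterior Gamma(20, 16/3)
obs 5: x=4 → posterior Gamma(24, 19/3)
obs 6: x=6 → posterior Gamma(30, 22/3)
obs 7: x=4 → posterior Gamma(34, 25/3)

259192081859815903754906685207970440387725830078125/1788920695439885867053726586893804998809226028515328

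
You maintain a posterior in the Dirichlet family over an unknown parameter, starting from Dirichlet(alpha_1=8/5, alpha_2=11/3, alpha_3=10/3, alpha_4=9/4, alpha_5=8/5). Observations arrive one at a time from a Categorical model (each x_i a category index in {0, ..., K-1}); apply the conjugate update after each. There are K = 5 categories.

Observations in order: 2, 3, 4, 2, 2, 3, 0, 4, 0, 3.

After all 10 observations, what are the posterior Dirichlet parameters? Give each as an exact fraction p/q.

obs 1: x=2 → posterior Dirichlet(8/5, 11/3, 13/3, 9/4, 8/5)
obs 2: x=3 → posterior Dirichlet(8/5, 11/3, 13/3, 13/4, 8/5)
obs 3: x=4 → posterior Dirichlet(8/5, 11/3, 13/3, 13/4, 13/5)
obs 4: x=2 → posterior Dirichlet(8/5, 11/3, 16/3, 13/4, 13/5)
obs 5: x=2 → posterior Dirichlet(8/5, 11/3, 19/3, 13/4, 13/5)
obs 6: x=3 → posterior Dirichlet(8/5, 11/3, 19/3, 17/4, 13/5)
obs 7: x=0 → posterior Dirichlet(13/5, 11/3, 19/3, 17/4, 13/5)
obs 8: x=4 → posterior Dirichlet(13/5, 11/3, 19/3, 17/4, 18/5)
obs 9: x=0 → posterior Dirichlet(18/5, 11/3, 19/3, 17/4, 18/5)
obs 10: x=3 → posterior Dirichlet(18/5, 11/3, 19/3, 21/4, 18/5)

alpha_1=18/5, alpha_2=11/3, alpha_3=19/3, alpha_4=21/4, alpha_5=18/5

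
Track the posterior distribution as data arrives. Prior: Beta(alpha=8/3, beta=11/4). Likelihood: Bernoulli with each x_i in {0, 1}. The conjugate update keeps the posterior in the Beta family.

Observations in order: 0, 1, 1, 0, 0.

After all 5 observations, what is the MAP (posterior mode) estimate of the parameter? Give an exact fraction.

44/101

obs 1: x=0 → posterior Beta(8/3, 15/4)
obs 2: x=1 → posterior Beta(11/3, 15/4)
obs 3: x=1 → posterior Beta(14/3, 15/4)
obs 4: x=0 → posterior Beta(14/3, 19/4)
obs 5: x=0 → posterior Beta(14/3, 23/4)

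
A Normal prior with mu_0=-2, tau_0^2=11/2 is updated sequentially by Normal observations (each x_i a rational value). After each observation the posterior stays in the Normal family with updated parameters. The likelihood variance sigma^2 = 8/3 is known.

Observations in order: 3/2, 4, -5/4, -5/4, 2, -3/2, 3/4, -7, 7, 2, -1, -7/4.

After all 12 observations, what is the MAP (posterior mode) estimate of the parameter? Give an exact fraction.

167/824

obs 1: x=3/2 → posterior Normal(5/14, 88/49)
obs 2: x=4 → posterior Normal(299/164, 44/41)
obs 3: x=-5/4 → posterior Normal(433/460, 88/115)
obs 4: x=-5/4 → posterior Normal(67/148, 22/37)
obs 5: x=2 → posterior Normal(133/181, 88/181)
obs 6: x=-3/2 → posterior Normal(167/428, 44/107)
obs 7: x=3/4 → posterior Normal(433/988, 88/247)
obs 8: x=-7 → posterior Normal(-491/1120, 11/35)
obs 9: x=7 → posterior Normal(433/1252, 88/313)
obs 10: x=2 → posterior Normal(697/1384, 44/173)
obs 11: x=-1 → posterior Normal(565/1516, 88/379)
obs 12: x=-7/4 → posterior Normal(167/824, 22/103)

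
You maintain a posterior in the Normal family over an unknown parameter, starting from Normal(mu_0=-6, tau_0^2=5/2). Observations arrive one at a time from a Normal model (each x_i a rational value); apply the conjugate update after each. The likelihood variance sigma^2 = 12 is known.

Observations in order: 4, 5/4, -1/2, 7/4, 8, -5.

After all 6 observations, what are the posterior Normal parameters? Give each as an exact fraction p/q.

obs 1: x=4 → posterior Normal(-124/29, 60/29)
obs 2: x=5/4 → posterior Normal(-471/136, 30/17)
obs 3: x=-1/2 → posterior Normal(-37/12, 20/13)
obs 4: x=7/4 → posterior Normal(-223/88, 15/11)
obs 5: x=8 → posterior Normal(-143/98, 60/49)
obs 6: x=-5 → posterior Normal(-193/108, 10/9)

mu_0=-193/108, tau_0^2=10/9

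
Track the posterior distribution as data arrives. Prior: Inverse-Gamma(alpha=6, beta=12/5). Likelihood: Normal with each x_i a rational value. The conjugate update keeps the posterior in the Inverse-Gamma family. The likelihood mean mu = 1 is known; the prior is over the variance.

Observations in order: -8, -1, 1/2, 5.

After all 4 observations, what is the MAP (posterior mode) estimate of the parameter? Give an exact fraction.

707/120

obs 1: x=-8 → posterior Inverse-Gamma(13/2, 429/10)
obs 2: x=-1 → posterior Inverse-Gamma(7, 449/10)
obs 3: x=1/2 → posterior Inverse-Gamma(15/2, 1801/40)
obs 4: x=5 → posterior Inverse-Gamma(8, 2121/40)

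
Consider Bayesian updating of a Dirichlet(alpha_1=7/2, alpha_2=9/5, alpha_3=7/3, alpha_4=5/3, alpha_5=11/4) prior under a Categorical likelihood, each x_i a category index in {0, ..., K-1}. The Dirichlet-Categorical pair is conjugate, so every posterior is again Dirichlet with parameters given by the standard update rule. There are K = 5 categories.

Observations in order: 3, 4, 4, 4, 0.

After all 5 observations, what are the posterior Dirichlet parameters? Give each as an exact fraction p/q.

alpha_1=9/2, alpha_2=9/5, alpha_3=7/3, alpha_4=8/3, alpha_5=23/4

obs 1: x=3 → posterior Dirichlet(7/2, 9/5, 7/3, 8/3, 11/4)
obs 2: x=4 → posterior Dirichlet(7/2, 9/5, 7/3, 8/3, 15/4)
obs 3: x=4 → posterior Dirichlet(7/2, 9/5, 7/3, 8/3, 19/4)
obs 4: x=4 → posterior Dirichlet(7/2, 9/5, 7/3, 8/3, 23/4)
obs 5: x=0 → posterior Dirichlet(9/2, 9/5, 7/3, 8/3, 23/4)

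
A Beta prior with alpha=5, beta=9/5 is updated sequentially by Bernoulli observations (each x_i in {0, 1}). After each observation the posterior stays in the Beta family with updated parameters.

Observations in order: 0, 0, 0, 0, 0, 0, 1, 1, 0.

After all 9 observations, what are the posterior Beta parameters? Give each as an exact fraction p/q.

obs 1: x=0 → posterior Beta(5, 14/5)
obs 2: x=0 → posterior Beta(5, 19/5)
obs 3: x=0 → posterior Beta(5, 24/5)
obs 4: x=0 → posterior Beta(5, 29/5)
obs 5: x=0 → posterior Beta(5, 34/5)
obs 6: x=0 → posterior Beta(5, 39/5)
obs 7: x=1 → posterior Beta(6, 39/5)
obs 8: x=1 → posterior Beta(7, 39/5)
obs 9: x=0 → posterior Beta(7, 44/5)

alpha=7, beta=44/5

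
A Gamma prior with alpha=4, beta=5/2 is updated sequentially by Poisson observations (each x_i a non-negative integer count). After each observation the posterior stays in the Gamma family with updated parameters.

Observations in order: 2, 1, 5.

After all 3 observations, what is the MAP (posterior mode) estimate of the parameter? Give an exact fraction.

obs 1: x=2 → posterior Gamma(6, 7/2)
obs 2: x=1 → posterior Gamma(7, 9/2)
obs 3: x=5 → posterior Gamma(12, 11/2)

2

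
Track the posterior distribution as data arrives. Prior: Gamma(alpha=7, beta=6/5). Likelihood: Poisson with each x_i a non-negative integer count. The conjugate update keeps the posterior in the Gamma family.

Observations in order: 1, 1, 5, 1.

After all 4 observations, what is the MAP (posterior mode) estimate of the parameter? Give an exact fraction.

35/13

obs 1: x=1 → posterior Gamma(8, 11/5)
obs 2: x=1 → posterior Gamma(9, 16/5)
obs 3: x=5 → posterior Gamma(14, 21/5)
obs 4: x=1 → posterior Gamma(15, 26/5)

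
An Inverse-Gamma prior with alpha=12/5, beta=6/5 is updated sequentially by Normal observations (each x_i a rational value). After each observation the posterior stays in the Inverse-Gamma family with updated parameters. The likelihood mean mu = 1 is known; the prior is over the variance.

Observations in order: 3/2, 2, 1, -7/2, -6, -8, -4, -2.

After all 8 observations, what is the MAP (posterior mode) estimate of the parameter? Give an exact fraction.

obs 1: x=3/2 → posterior Inverse-Gamma(29/10, 53/40)
obs 2: x=2 → posterior Inverse-Gamma(17/5, 73/40)
obs 3: x=1 → posterior Inverse-Gamma(39/10, 73/40)
obs 4: x=-7/2 → posterior Inverse-Gamma(22/5, 239/20)
obs 5: x=-6 → posterior Inverse-Gamma(49/10, 729/20)
obs 6: x=-8 → posterior Inverse-Gamma(27/5, 1539/20)
obs 7: x=-4 → posterior Inverse-Gamma(59/10, 1789/20)
obs 8: x=-2 → posterior Inverse-Gamma(32/5, 1879/20)

1879/148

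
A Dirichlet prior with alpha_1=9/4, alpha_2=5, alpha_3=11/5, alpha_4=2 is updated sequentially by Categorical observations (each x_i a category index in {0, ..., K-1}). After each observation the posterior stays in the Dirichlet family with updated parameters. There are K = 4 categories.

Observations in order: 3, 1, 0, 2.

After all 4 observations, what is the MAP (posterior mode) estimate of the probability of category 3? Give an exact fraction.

obs 1: x=3 → posterior Dirichlet(9/4, 5, 11/5, 3)
obs 2: x=1 → posterior Dirichlet(9/4, 6, 11/5, 3)
obs 3: x=0 → posterior Dirichlet(13/4, 6, 11/5, 3)
obs 4: x=2 → posterior Dirichlet(13/4, 6, 16/5, 3)

40/229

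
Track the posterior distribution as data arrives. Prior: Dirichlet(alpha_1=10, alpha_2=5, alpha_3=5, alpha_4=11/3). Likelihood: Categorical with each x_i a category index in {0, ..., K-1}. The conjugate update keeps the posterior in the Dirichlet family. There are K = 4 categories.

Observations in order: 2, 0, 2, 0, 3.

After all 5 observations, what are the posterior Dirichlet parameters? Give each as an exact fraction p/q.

alpha_1=12, alpha_2=5, alpha_3=7, alpha_4=14/3

obs 1: x=2 → posterior Dirichlet(10, 5, 6, 11/3)
obs 2: x=0 → posterior Dirichlet(11, 5, 6, 11/3)
obs 3: x=2 → posterior Dirichlet(11, 5, 7, 11/3)
obs 4: x=0 → posterior Dirichlet(12, 5, 7, 11/3)
obs 5: x=3 → posterior Dirichlet(12, 5, 7, 14/3)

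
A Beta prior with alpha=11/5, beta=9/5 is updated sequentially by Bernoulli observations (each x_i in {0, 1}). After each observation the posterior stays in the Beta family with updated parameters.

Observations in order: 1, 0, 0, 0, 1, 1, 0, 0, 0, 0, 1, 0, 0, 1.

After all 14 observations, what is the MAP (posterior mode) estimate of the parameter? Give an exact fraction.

obs 1: x=1 → posterior Beta(16/5, 9/5)
obs 2: x=0 → posterior Beta(16/5, 14/5)
obs 3: x=0 → posterior Beta(16/5, 19/5)
obs 4: x=0 → posterior Beta(16/5, 24/5)
obs 5: x=1 → posterior Beta(21/5, 24/5)
obs 6: x=1 → posterior Beta(26/5, 24/5)
obs 7: x=0 → posterior Beta(26/5, 29/5)
obs 8: x=0 → posterior Beta(26/5, 34/5)
obs 9: x=0 → posterior Beta(26/5, 39/5)
obs 10: x=0 → posterior Beta(26/5, 44/5)
obs 11: x=1 → posterior Beta(31/5, 44/5)
obs 12: x=0 → posterior Beta(31/5, 49/5)
obs 13: x=0 → posterior Beta(31/5, 54/5)
obs 14: x=1 → posterior Beta(36/5, 54/5)

31/80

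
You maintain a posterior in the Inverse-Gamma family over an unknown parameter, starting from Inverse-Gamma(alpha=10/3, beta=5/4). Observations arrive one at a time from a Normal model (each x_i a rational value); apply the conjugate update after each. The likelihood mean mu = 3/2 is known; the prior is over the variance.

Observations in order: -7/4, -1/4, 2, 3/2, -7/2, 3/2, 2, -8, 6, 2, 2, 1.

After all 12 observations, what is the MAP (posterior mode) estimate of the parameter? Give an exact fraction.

3669/496

obs 1: x=-7/4 → posterior Inverse-Gamma(23/6, 209/32)
obs 2: x=-1/4 → posterior Inverse-Gamma(13/3, 129/16)
obs 3: x=2 → posterior Inverse-Gamma(29/6, 131/16)
obs 4: x=3/2 → posterior Inverse-Gamma(16/3, 131/16)
obs 5: x=-7/2 → posterior Inverse-Gamma(35/6, 331/16)
obs 6: x=3/2 → posterior Inverse-Gamma(19/3, 331/16)
obs 7: x=2 → posterior Inverse-Gamma(41/6, 333/16)
obs 8: x=-8 → posterior Inverse-Gamma(22/3, 1055/16)
obs 9: x=6 → posterior Inverse-Gamma(47/6, 1217/16)
obs 10: x=2 → posterior Inverse-Gamma(25/3, 1219/16)
obs 11: x=2 → posterior Inverse-Gamma(53/6, 1221/16)
obs 12: x=1 → posterior Inverse-Gamma(28/3, 1223/16)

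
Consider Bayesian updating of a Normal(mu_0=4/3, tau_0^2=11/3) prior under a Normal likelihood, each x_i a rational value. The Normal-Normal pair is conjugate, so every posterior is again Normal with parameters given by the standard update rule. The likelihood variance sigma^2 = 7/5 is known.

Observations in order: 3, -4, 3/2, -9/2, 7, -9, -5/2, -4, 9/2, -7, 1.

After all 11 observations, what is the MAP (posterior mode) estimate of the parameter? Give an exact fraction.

obs 1: x=3 → posterior Normal(193/76, 77/76)
obs 2: x=-4 → posterior Normal(-27/131, 77/131)
obs 3: x=3/2 → posterior Normal(37/124, 77/186)
obs 4: x=-9/2 → posterior Normal(-192/241, 77/241)
obs 5: x=7 → posterior Normal(193/296, 77/296)
obs 6: x=-9 → posterior Normal(-302/351, 77/351)
obs 7: x=-5/2 → posterior Normal(-879/812, 11/58)
obs 8: x=-4 → posterior Normal(-1319/922, 77/461)
obs 9: x=9/2 → posterior Normal(-103/129, 77/516)
obs 10: x=-7 → posterior Normal(-797/571, 77/571)
obs 11: x=1 → posterior Normal(-371/313, 77/626)

-371/313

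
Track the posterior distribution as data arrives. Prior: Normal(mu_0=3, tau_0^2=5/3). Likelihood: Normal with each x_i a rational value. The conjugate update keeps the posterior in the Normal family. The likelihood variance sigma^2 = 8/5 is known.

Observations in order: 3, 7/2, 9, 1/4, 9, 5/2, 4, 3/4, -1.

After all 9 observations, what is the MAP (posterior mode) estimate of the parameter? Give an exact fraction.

847/249

obs 1: x=3 → posterior Normal(3, 40/49)
obs 2: x=7/2 → posterior Normal(469/148, 20/37)
obs 3: x=9 → posterior Normal(919/198, 40/99)
obs 4: x=1/4 → posterior Normal(1863/496, 10/31)
obs 5: x=9 → posterior Normal(2763/596, 40/149)
obs 6: x=5/2 → posterior Normal(3013/696, 20/87)
obs 7: x=4 → posterior Normal(3413/796, 40/199)
obs 8: x=3/4 → posterior Normal(109/28, 5/28)
obs 9: x=-1 → posterior Normal(847/249, 40/249)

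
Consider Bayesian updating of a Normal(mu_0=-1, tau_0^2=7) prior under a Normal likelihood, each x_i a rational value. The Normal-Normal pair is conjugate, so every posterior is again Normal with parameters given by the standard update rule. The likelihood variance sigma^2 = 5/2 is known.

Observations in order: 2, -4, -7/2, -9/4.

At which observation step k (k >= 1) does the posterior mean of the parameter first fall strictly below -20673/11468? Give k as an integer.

k = 4

obs 1: x=2 → posterior Normal(23/19, 35/19)
obs 2: x=-4 → posterior Normal(-1, 35/33)
obs 3: x=-7/2 → posterior Normal(-82/47, 35/47)
obs 4: x=-9/4 → posterior Normal(-227/122, 35/61)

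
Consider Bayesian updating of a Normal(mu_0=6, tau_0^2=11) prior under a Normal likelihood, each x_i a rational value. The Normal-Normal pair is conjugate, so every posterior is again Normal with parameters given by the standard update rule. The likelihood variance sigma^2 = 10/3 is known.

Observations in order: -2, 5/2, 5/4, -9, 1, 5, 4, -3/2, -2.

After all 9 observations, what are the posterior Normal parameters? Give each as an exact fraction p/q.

mu_0=141/1228, tau_0^2=110/307

obs 1: x=-2 → posterior Normal(-6/43, 110/43)
obs 2: x=5/2 → posterior Normal(153/152, 55/38)
obs 3: x=5/4 → posterior Normal(471/436, 110/109)
obs 4: x=-9 → posterior Normal(-717/568, 55/71)
obs 5: x=1 → posterior Normal(-117/140, 22/35)
obs 6: x=5 → posterior Normal(75/832, 55/104)
obs 7: x=4 → posterior Normal(603/964, 110/241)
obs 8: x=-3/2 → posterior Normal(405/1096, 55/137)
obs 9: x=-2 → posterior Normal(141/1228, 110/307)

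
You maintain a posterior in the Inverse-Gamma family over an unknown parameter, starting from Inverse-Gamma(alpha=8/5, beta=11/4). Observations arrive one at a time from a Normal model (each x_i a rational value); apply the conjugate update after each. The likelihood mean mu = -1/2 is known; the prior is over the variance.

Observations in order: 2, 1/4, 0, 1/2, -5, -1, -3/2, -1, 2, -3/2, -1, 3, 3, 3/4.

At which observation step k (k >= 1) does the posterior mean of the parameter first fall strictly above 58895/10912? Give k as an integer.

obs 1: x=2 → posterior Inverse-Gamma(21/10, 47/8)
obs 2: x=1/4 → posterior Inverse-Gamma(13/5, 197/32)
obs 3: x=0 → posterior Inverse-Gamma(31/10, 201/32)
obs 4: x=1/2 → posterior Inverse-Gamma(18/5, 217/32)
obs 5: x=-5 → posterior Inverse-Gamma(41/10, 541/32)
obs 6: x=-1 → posterior Inverse-Gamma(23/5, 545/32)
obs 7: x=-3/2 → posterior Inverse-Gamma(51/10, 561/32)
obs 8: x=-1 → posterior Inverse-Gamma(28/5, 565/32)
obs 9: x=2 → posterior Inverse-Gamma(61/10, 665/32)
obs 10: x=-3/2 → posterior Inverse-Gamma(33/5, 681/32)
obs 11: x=-1 → posterior Inverse-Gamma(71/10, 685/32)
obs 12: x=3 → posterior Inverse-Gamma(38/5, 881/32)
obs 13: x=3 → posterior Inverse-Gamma(81/10, 1077/32)
obs 14: x=3/4 → posterior Inverse-Gamma(43/5, 551/16)

k = 5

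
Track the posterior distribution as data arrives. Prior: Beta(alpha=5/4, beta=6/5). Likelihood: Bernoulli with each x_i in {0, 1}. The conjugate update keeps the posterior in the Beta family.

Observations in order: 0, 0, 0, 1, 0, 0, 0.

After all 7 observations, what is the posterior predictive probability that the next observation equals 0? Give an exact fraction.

obs 1: x=0 → posterior Beta(5/4, 11/5)
obs 2: x=0 → posterior Beta(5/4, 16/5)
obs 3: x=0 → posterior Beta(5/4, 21/5)
obs 4: x=1 → posterior Beta(9/4, 21/5)
obs 5: x=0 → posterior Beta(9/4, 26/5)
obs 6: x=0 → posterior Beta(9/4, 31/5)
obs 7: x=0 → posterior Beta(9/4, 36/5)

16/21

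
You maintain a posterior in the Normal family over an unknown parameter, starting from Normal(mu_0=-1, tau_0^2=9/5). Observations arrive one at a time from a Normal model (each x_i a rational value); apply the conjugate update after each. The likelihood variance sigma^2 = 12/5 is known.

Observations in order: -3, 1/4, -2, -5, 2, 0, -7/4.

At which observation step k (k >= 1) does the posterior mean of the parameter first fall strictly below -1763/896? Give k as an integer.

obs 1: x=-3 → posterior Normal(-13/7, 36/35)
obs 2: x=1/4 → posterior Normal(-49/40, 18/25)
obs 3: x=-2 → posterior Normal(-73/52, 36/65)
obs 4: x=-5 → posterior Normal(-133/64, 9/20)
obs 5: x=2 → posterior Normal(-109/76, 36/95)
obs 6: x=0 → posterior Normal(-109/88, 18/55)
obs 7: x=-7/4 → posterior Normal(-13/10, 36/125)

k = 4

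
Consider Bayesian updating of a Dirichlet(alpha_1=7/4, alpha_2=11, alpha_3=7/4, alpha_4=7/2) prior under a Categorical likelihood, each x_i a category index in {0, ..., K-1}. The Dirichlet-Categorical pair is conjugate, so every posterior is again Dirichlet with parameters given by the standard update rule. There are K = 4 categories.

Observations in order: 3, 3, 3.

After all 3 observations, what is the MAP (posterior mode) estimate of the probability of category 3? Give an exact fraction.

11/34

obs 1: x=3 → posterior Dirichlet(7/4, 11, 7/4, 9/2)
obs 2: x=3 → posterior Dirichlet(7/4, 11, 7/4, 11/2)
obs 3: x=3 → posterior Dirichlet(7/4, 11, 7/4, 13/2)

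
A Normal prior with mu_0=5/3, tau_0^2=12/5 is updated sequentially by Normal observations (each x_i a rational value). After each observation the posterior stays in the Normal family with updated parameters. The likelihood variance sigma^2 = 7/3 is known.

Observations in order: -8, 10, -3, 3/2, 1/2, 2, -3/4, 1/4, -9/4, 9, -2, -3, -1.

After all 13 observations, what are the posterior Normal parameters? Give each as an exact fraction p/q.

obs 1: x=-8 → posterior Normal(-689/213, 84/71)
obs 2: x=10 → posterior Normal(391/321, 84/107)
obs 3: x=-3 → posterior Normal(67/429, 84/143)
obs 4: x=3/2 → posterior Normal(229/537, 84/179)
obs 5: x=1/2 → posterior Normal(283/645, 84/215)
obs 6: x=2 → posterior Normal(499/753, 84/251)
obs 7: x=-3/4 → posterior Normal(418/861, 12/41)
obs 8: x=1/4 → posterior Normal(445/969, 84/323)
obs 9: x=-9/4 → posterior Normal(202/1077, 84/359)
obs 10: x=9 → posterior Normal(1174/1185, 84/395)
obs 11: x=-2 → posterior Normal(958/1293, 84/431)
obs 12: x=-3 → posterior Normal(634/1401, 84/467)
obs 13: x=-1 → posterior Normal(526/1509, 84/503)

mu_0=526/1509, tau_0^2=84/503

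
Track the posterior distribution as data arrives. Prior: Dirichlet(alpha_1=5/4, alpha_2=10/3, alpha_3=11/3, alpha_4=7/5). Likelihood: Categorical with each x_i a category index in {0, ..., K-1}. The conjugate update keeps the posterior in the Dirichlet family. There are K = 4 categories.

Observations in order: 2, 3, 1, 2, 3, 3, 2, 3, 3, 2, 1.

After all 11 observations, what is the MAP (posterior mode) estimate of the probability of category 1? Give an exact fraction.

260/999

obs 1: x=2 → posterior Dirichlet(5/4, 10/3, 14/3, 7/5)
obs 2: x=3 → posterior Dirichlet(5/4, 10/3, 14/3, 12/5)
obs 3: x=1 → posterior Dirichlet(5/4, 13/3, 14/3, 12/5)
obs 4: x=2 → posterior Dirichlet(5/4, 13/3, 17/3, 12/5)
obs 5: x=3 → posterior Dirichlet(5/4, 13/3, 17/3, 17/5)
obs 6: x=3 → posterior Dirichlet(5/4, 13/3, 17/3, 22/5)
obs 7: x=2 → posterior Dirichlet(5/4, 13/3, 20/3, 22/5)
obs 8: x=3 → posterior Dirichlet(5/4, 13/3, 20/3, 27/5)
obs 9: x=3 → posterior Dirichlet(5/4, 13/3, 20/3, 32/5)
obs 10: x=2 → posterior Dirichlet(5/4, 13/3, 23/3, 32/5)
obs 11: x=1 → posterior Dirichlet(5/4, 16/3, 23/3, 32/5)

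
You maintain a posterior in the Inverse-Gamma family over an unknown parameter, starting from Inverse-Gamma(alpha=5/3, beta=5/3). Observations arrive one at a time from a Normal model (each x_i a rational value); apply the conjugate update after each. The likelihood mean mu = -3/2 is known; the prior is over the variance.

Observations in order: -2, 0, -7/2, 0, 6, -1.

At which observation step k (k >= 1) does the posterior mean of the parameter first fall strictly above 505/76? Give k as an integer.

obs 1: x=-2 → posterior Inverse-Gamma(13/6, 43/24)
obs 2: x=0 → posterior Inverse-Gamma(8/3, 35/12)
obs 3: x=-7/2 → posterior Inverse-Gamma(19/6, 59/12)
obs 4: x=0 → posterior Inverse-Gamma(11/3, 145/24)
obs 5: x=6 → posterior Inverse-Gamma(25/6, 205/6)
obs 6: x=-1 → posterior Inverse-Gamma(14/3, 823/24)

k = 5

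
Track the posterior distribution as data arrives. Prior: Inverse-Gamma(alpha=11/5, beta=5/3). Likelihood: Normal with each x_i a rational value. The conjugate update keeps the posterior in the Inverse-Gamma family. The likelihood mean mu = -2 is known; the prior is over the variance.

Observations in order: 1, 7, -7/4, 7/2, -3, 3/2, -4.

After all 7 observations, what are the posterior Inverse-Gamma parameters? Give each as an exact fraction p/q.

alpha=57/10, beta=6763/96

obs 1: x=1 → posterior Inverse-Gamma(27/10, 37/6)
obs 2: x=7 → posterior Inverse-Gamma(16/5, 140/3)
obs 3: x=-7/4 → posterior Inverse-Gamma(37/10, 4483/96)
obs 4: x=7/2 → posterior Inverse-Gamma(21/5, 5935/96)
obs 5: x=-3 → posterior Inverse-Gamma(47/10, 5983/96)
obs 6: x=3/2 → posterior Inverse-Gamma(26/5, 6571/96)
obs 7: x=-4 → posterior Inverse-Gamma(57/10, 6763/96)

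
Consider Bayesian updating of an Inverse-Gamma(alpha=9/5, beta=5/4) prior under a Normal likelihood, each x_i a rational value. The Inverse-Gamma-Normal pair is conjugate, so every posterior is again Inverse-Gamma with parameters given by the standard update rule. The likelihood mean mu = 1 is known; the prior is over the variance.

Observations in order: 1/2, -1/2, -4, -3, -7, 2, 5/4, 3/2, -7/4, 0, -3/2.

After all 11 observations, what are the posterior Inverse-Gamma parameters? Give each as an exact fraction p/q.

alpha=73/10, beta=1009/16

obs 1: x=1/2 → posterior Inverse-Gamma(23/10, 11/8)
obs 2: x=-1/2 → posterior Inverse-Gamma(14/5, 5/2)
obs 3: x=-4 → posterior Inverse-Gamma(33/10, 15)
obs 4: x=-3 → posterior Inverse-Gamma(19/5, 23)
obs 5: x=-7 → posterior Inverse-Gamma(43/10, 55)
obs 6: x=2 → posterior Inverse-Gamma(24/5, 111/2)
obs 7: x=5/4 → posterior Inverse-Gamma(53/10, 1777/32)
obs 8: x=3/2 → posterior Inverse-Gamma(29/5, 1781/32)
obs 9: x=-7/4 → posterior Inverse-Gamma(63/10, 951/16)
obs 10: x=0 → posterior Inverse-Gamma(34/5, 959/16)
obs 11: x=-3/2 → posterior Inverse-Gamma(73/10, 1009/16)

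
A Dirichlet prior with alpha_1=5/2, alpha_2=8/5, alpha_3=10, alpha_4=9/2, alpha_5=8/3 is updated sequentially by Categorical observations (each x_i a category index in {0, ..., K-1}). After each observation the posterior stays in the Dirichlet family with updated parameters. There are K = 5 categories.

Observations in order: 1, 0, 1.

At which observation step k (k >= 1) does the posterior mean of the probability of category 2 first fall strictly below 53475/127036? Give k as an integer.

k = 3

obs 1: x=1 → posterior Dirichlet(5/2, 13/5, 10, 9/2, 8/3)
obs 2: x=0 → posterior Dirichlet(7/2, 13/5, 10, 9/2, 8/3)
obs 3: x=1 → posterior Dirichlet(7/2, 18/5, 10, 9/2, 8/3)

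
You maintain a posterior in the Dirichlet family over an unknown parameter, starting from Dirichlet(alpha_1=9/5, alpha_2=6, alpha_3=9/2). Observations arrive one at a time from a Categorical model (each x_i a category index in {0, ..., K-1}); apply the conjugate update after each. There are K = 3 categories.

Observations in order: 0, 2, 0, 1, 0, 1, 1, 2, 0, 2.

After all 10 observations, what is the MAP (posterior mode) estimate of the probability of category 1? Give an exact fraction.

80/193

obs 1: x=0 → posterior Dirichlet(14/5, 6, 9/2)
obs 2: x=2 → posterior Dirichlet(14/5, 6, 11/2)
obs 3: x=0 → posterior Dirichlet(19/5, 6, 11/2)
obs 4: x=1 → posterior Dirichlet(19/5, 7, 11/2)
obs 5: x=0 → posterior Dirichlet(24/5, 7, 11/2)
obs 6: x=1 → posterior Dirichlet(24/5, 8, 11/2)
obs 7: x=1 → posterior Dirichlet(24/5, 9, 11/2)
obs 8: x=2 → posterior Dirichlet(24/5, 9, 13/2)
obs 9: x=0 → posterior Dirichlet(29/5, 9, 13/2)
obs 10: x=2 → posterior Dirichlet(29/5, 9, 15/2)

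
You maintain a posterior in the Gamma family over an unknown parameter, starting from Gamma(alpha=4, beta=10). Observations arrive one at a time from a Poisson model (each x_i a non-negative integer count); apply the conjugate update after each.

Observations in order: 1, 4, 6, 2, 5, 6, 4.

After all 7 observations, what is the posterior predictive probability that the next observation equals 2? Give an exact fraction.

26047027542365139704285169270530463720971/99546028062484605358120854220115634290688

obs 1: x=1 → posterior Gamma(5, 11)
obs 2: x=4 → posterior Gamma(9, 12)
obs 3: x=6 → posterior Gamma(15, 13)
obs 4: x=2 → posterior Gamma(17, 14)
obs 5: x=5 → posterior Gamma(22, 15)
obs 6: x=6 → posterior Gamma(28, 16)
obs 7: x=4 → posterior Gamma(32, 17)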